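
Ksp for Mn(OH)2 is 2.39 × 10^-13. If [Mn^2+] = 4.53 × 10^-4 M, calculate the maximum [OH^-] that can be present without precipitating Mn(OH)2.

Mn(OH)2(s) ⇌ Mn^2+(aq) + 2 OH^-(aq)
Ksp = [Mn^2+][OH^-]^2
Precipitation begins when Q = Ksp. With [Mn^2+] = 4.53 × 10^-4 M:
2.39 × 10^-13 = (4.53 × 10^-4) × [OH^-]^2
[OH^-] = (2.39 × 10^-13 / 4.53 × 10^-4)^(1/2) = 2.30 × 10^-5 M

2.30 × 10^-5 M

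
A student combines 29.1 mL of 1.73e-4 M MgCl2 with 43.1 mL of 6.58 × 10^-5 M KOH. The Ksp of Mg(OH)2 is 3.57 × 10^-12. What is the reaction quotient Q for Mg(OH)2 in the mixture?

Q = 1.08 x 10^-13

Total volume = 29.1 + 43.1 = 72.2 mL.
[Mg^2+] = 1.73 x 10^-4 × (29.1/72.2) = 6.973 × 10^-5 M
[OH^-] = 6.58 × 10^-5 × (43.1/72.2) = 3.928 x 10^-5 M
Mg(OH)2(s) <=> Mg^2+(aq) + 2 OH^-(aq), so Q = [Mg^2+][OH^-]^2
Q = (6.973 × 10^-5)(3.928 x 10^-5)^2 = 1.08 × 10^-13
Q < Ksp, so no precipitate of Mg(OH)2 forms.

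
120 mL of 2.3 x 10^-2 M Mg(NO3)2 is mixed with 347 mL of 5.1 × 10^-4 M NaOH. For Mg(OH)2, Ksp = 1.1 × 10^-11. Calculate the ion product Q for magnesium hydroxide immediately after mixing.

Total volume = 120 + 347 = 467 mL.
[Mg^2+] = 2.3 x 10^-2 × (120/467) = 5.91 x 10^-3 M
[OH^-] = 5.1 x 10^-4 × (347/467) = 3.79 × 10^-4 M
Mg(OH)2(s) <=> Mg^2+ + 2 OH^-, so Q = [Mg^2+][OH^-]^2
Q = (5.91 × 10^-3)(3.79 × 10^-4)^2 = 8.5 × 10^-10
Q > Ksp, so Mg(OH)2 will precipitate.

8.5 x 10^-10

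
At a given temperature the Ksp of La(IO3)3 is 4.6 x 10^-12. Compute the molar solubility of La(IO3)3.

6.4e-4 M

La(IO3)3(s) <=> La^3+(aq) + 3 IO3^-(aq)
Ksp = [La^3+][IO3^-]^3
If s mol/L of La(IO3)3 dissolves, [La^3+] = s and [IO3^-] = 3s.
So Ksp = s × (3s)^3 = 27s^4
s = (4.6 x 10^-12 / 27)^(1/4) = 6.4 × 10^-4 M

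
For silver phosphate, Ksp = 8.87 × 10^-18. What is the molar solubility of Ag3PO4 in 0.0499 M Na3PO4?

s ≈ 1.87 × 10^-6 M

Ag3PO4(s) ⇌ 3 Ag^+(aq) + PO4^3-(aq)
Ksp = [Ag^+]^3[PO4^3-]
Let s = moles of Ag3PO4 that dissolve per litre. [Ag^+] = 3s, [PO4^3-] = 0.0499 + s ≈ 0.0499 (since PO4^3- from Na3PO4 dominates).
Ksp ≈ (3s)^3 × 0.0499
s = 1.87 x 10^-6 M
Check: s = 1.9 x 10^-6 ≪ 0.0499, so the approximation is valid.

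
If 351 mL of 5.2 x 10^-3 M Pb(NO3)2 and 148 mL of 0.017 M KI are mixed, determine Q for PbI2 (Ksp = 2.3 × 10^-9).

Q = 9.3 x 10^-8

Total volume = 351 + 148 = 499 mL.
[Pb^2+] = 5.2 x 10^-3 × (351/499) = 3.66 × 10^-3 M
[I^-] = 1.7 × 10^-2 × (148/499) = 5.04 × 10^-3 M
PbI2(s) ⇌ Pb^2+(aq) + 2 I^-(aq), so Q = [Pb^2+][I^-]^2
Q = (3.66 x 10^-3)(5.04 × 10^-3)^2 = 9.3 x 10^-8
Q > Ksp, so PbI2 will precipitate.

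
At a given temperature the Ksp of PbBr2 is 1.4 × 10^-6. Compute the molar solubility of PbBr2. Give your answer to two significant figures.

PbBr2(s) ⇌ Pb^2+(aq) + 2 Br^-(aq)
Ksp = [Pb^2+][Br^-]^2
With molar solubility s: [Pb^2+] = s, [Br^-] = 2s.
Substituting: Ksp = s(2s)^2 = 4s^3
s^3 = 1.4 × 10^-6 / 4, so s = 7.0 x 10^-3 M

s ≈ 7.0 × 10^-3 M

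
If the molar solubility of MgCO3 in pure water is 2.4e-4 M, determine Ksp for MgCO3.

Ksp ≈ 5.8 × 10^-8

MgCO3(s) ⇌ Mg^2+ + CO3^2-
For each mole of MgCO3 that dissolves: [Mg^2+] = s, [CO3^2-] = s.
Ksp = [Mg^2+][CO3^2-]
Ksp = s × s = s^2
Ksp = (2.4 × 10^-4)^2 = 5.8 x 10^-8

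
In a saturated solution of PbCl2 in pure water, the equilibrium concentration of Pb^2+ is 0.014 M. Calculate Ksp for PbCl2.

PbCl2(s) <=> Pb^2+ + 2 Cl^-
Stoichiometry gives [Cl^-] = (2/1)[Pb^2+] = 2.80 × 10^-2 M.
Ksp = [Pb^2+][Cl^-]^2
Ksp = 1.4 × 10^-2 × (2.80 × 10^-2)^2 = 1.1 x 10^-5

Ksp = 1.1e-5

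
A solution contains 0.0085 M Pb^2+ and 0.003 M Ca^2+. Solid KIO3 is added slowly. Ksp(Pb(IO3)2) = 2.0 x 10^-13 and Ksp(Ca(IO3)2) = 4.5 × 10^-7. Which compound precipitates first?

Pb(IO3)2

Precipitation of each salt starts when its ion product equals its Ksp.
For Pb(IO3)2: 2.0 x 10^-13 = 0.0085 × [IO3^-]^2  ⇒  [IO3^-] = 4.9 × 10^-6 M.
For Ca(IO3)2: 4.5 × 10^-7 = 0.003 × [IO3^-]^2  ⇒  [IO3^-] = 1.2 x 10^-2 M.
The salt with the lower threshold [IO3^-] precipitates first: Pb(IO3)2.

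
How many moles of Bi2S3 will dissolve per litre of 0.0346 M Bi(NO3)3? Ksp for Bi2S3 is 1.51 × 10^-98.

Bi2S3(s) ⇌ 2 Bi^3+ + 3 S^2-
Ksp = [Bi^3+]^2[S^2-]^3
Let s = moles of Bi2S3 that dissolve per litre. [Bi^3+] = 0.0346 + 2s ≈ 0.0346, [S^2-] = 3s (Ksp is small, so little additional dissolves).
Ksp ≈ (0.0346)^2 × (3s)^3
s = 7.76 x 10^-33 M
Check: 2s = 1.6 × 10^-32 ≪ 0.0346, so the approximation is valid.

s ≈ 7.76 × 10^-33 M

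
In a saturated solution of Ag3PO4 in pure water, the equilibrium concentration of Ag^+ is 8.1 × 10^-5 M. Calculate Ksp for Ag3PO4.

Ag3PO4(s) ⇌ 3 Ag^+ + PO4^3-
Stoichiometry gives [PO4^3-] = (1/3)[Ag^+] = 2.70 x 10^-5 M.
Ksp = [Ag^+]^3[PO4^3-]
Ksp = (8.1 × 10^-5)^3 × 2.70 × 10^-5 = 1.4 x 10^-17

1.4 × 10^-17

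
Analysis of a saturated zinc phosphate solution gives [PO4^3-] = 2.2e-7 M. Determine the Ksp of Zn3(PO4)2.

Zn3(PO4)2(s) ⇌ 3 Zn^2+ + 2 PO4^3-
Stoichiometry gives [Zn^2+] = (3/2)[PO4^3-] = 3.30 x 10^-7 M.
Ksp = [Zn^2+]^3[PO4^3-]^2
Ksp = (3.30 × 10^-7)^3 × (2.2 × 10^-7)^2 = 1.7 x 10^-33

Ksp = 1.7 × 10^-33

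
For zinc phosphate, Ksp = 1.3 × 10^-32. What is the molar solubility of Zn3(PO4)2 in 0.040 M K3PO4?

s ≈ 6.7 x 10^-11 M

Zn3(PO4)2(s) <=> 3 Zn^2+(aq) + 2 PO4^3-(aq)
Ksp = [Zn^2+]^3[PO4^3-]^2
Let s be the molar solubility in this solution. [Zn^2+] = 3s, [PO4^3-] = 0.040 + 2s ≈ 0.040 (since PO4^3- from K3PO4 dominates).
Ksp ≈ (3s)^3 × (0.040)^2
s = 6.7 × 10^-11 M
Check: 2s = 1.3 × 10^-10 ≪ 0.040, so the approximation is valid.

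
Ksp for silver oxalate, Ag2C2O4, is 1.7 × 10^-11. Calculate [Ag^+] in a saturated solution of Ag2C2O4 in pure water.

Ag2C2O4(s) ⇌ 2 Ag^+ + C2O4^2-
Ksp = [Ag^+]^2[C2O4^2-]
With molar solubility s: [Ag^+] = 2s, [C2O4^2-] = s.
Ksp = (2s)^2s = 4s^3
s^3 = 1.7 × 10^-11 / 4, so s = 1.62 x 10^-4 M
[Ag^+] = 2s = 3.2 × 10^-4 M

3.2e-4 M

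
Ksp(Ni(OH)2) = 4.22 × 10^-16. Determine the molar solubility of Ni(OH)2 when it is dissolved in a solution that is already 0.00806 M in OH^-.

Ni(OH)2(s) ⇌ Ni^2+ + 2 OH^-
Ksp = [Ni^2+][OH^-]^2
Let s be the molar solubility in this solution. [Ni^2+] = s, [OH^-] = 0.00806 + 2s ≈ 0.00806 (common-ion effect: OH^- is already 0.00806 M).
Ksp ≈ s × (0.00806)^2
s = 6.50 x 10^-12 M
Check: 2s = 1.3 × 10^-11 ≪ 0.00806, so the approximation is valid.

s ≈ 6.50 × 10^-12 M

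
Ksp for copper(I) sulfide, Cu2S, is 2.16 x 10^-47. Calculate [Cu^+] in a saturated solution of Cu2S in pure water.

[Cu^+] ≈ 3.51 × 10^-16 M

Cu2S(s) <=> 2 Cu^+(aq) + S^2-(aq)
Ksp = [Cu^+]^2[S^2-]
If s mol/L of Cu2S dissolves, [Cu^+] = 2s and [S^2-] = s.
So Ksp = (2s)^2 × s = 4s^3
s = (2.16 x 10^-47 / 4)^(1/3) = 1.754 × 10^-16 M
[Cu^+] = 2s = 3.51 × 10^-16 M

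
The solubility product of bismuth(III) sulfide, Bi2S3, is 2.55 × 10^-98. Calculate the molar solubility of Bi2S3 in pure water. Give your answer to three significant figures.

s ≈ 1.19e-20 M

Bi2S3(s) ⇌ 2 Bi^3+(aq) + 3 S^2-(aq)
Ksp = [Bi^3+]^2[S^2-]^3
Let s = molar solubility. Then [Bi^3+] = 2s and [S^2-] = 3s.
Ksp = (2s)^2(3s)^3 = 108s^5
s = (2.55 × 10^-98 / 108)^(1/5) = 1.19 × 10^-20 M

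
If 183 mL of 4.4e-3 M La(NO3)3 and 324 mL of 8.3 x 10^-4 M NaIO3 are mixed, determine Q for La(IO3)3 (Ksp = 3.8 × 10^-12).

Total volume = 183 + 324 = 507 mL.
[La^3+] = 4.4 × 10^-3 × (183/507) = 1.59 x 10^-3 M
[IO3^-] = 8.3 × 10^-4 × (324/507) = 5.30 × 10^-4 M
La(IO3)3(s) ⇌ La^3+ + 3 IO3^-, so Q = [La^3+][IO3^-]^3
Q = (1.59 x 10^-3)(5.30 x 10^-4)^3 = 2.4 x 10^-13
Q < Ksp, so no precipitate of La(IO3)3 forms.

Q = 2.4 x 10^-13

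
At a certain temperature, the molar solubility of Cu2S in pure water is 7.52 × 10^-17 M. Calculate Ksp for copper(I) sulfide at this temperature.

Cu2S(s) ⇌ 2 Cu^+ + S^2-
With molar solubility s: [Cu^+] = 2s, [S^2-] = s.
Ksp = [Cu^+]^2[S^2-]
So Ksp = (2s)^2 × s = 4s^3
With s = 7.52 × 10^-17: Ksp = 1.70 × 10^-48

Ksp ≈ 1.70 x 10^-48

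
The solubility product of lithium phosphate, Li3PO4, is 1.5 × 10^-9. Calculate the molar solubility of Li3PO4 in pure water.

Li3PO4(s) <=> 3 Li^+(aq) + PO4^3-(aq)
Ksp = [Li^+]^3[PO4^3-]
For each mole of Li3PO4 that dissolves: [Li^+] = 3s, [PO4^3-] = s.
Ksp = (3s)^3s = 27s^4
s = (1.5 × 10^-9 / 27)^(1/4) = 2.7 × 10^-3 M

2.7e-3 M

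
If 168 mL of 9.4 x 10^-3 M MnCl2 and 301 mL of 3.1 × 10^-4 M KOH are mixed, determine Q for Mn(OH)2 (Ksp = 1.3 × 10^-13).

Total volume = 168 + 301 = 469 mL.
[Mn^2+] = 9.4 × 10^-3 × (168/469) = 3.37 x 10^-3 M
[OH^-] = 3.1 × 10^-4 × (301/469) = 1.99 x 10^-4 M
Mn(OH)2(s) <=> Mn^2+ + 2 OH^-, so Q = [Mn^2+][OH^-]^2
Q = (3.37 x 10^-3)(1.99 x 10^-4)^2 = 1.3 × 10^-10
Q > Ksp, so Mn(OH)2 will precipitate.

Q ≈ 1.3e-10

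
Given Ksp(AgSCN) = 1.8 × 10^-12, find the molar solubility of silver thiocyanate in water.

s = 1.3e-6 M

AgSCN(s) ⇌ Ag^+ + SCN^-
Ksp = [Ag^+][SCN^-]
With molar solubility s: [Ag^+] = s, [SCN^-] = s.
Ksp = s^2
s = √(1.8 × 10^-12) = 1.3 × 10^-6 M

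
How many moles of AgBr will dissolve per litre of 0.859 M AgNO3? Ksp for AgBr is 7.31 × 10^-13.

AgBr(s) <=> Ag^+(aq) + Br^-(aq)
Ksp = [Ag^+][Br^-]
Let s be the molar solubility in this solution. [Ag^+] = 0.859 + s ≈ 0.859, [Br^-] = s (since Ag^+ from AgNO3 dominates).
Ksp ≈ 0.859 × s
s = 8.51 × 10^-13 M
Check: s = 8.5 × 10^-13 ≪ 0.859, so the approximation is valid.

s = 8.51 × 10^-13 M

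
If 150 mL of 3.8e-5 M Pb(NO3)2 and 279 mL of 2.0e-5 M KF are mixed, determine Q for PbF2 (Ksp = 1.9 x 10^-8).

2.2 × 10^-15

Total volume = 150 + 279 = 429 mL.
[Pb^2+] = 3.8 x 10^-5 × (150/429) = 1.33 x 10^-5 M
[F^-] = 2.0 x 10^-5 × (279/429) = 1.30 × 10^-5 M
PbF2(s) ⇌ Pb^2+(aq) + 2 F^-(aq), so Q = [Pb^2+][F^-]^2
Q = (1.33 × 10^-5)(1.30 × 10^-5)^2 = 2.2 × 10^-15
Q < Ksp, so no precipitate of PbF2 forms.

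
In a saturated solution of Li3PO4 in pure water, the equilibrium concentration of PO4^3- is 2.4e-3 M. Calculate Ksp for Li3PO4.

Ksp ≈ 9.0e-10

Li3PO4(s) ⇌ 3 Li^+ + PO4^3-
Stoichiometry gives [Li^+] = (3/1)[PO4^3-] = 7.20 × 10^-3 M.
Ksp = [Li^+]^3[PO4^3-]
Ksp = (7.20 x 10^-3)^3 × 2.4 x 10^-3 = 9.0 x 10^-10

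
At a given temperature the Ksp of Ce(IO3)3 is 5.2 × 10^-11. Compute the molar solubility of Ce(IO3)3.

s = 1.2e-3 M

Ce(IO3)3(s) ⇌ Ce^3+ + 3 IO3^-
Ksp = [Ce^3+][IO3^-]^3
If s mol/L of Ce(IO3)3 dissolves, [Ce^3+] = s and [IO3^-] = 3s.
So Ksp = s × (3s)^3 = 27s^4
s = (5.2 × 10^-11 / 27)^(1/4) = 1.2 x 10^-3 M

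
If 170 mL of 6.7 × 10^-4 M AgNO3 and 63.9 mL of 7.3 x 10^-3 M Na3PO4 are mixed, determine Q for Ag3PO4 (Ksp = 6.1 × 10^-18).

Q ≈ 2.3 × 10^-13

Total volume = 170 + 63.9 = 233.9 mL.
[Ag^+] = 6.7 × 10^-4 × (170/233.9) = 4.87 × 10^-4 M
[PO4^3-] = 7.3 × 10^-3 × (63.9/233.9) = 1.99 × 10^-3 M
Ag3PO4(s) <=> 3 Ag^+(aq) + PO4^3-(aq), so Q = [Ag^+]^3[PO4^3-]
Q = (4.87 × 10^-4)^3(1.99 × 10^-3) = 2.3 × 10^-13
Q > Ksp, so Ag3PO4 will precipitate.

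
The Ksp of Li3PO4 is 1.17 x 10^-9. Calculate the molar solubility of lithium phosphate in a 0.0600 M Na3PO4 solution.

Li3PO4(s) <=> 3 Li^+ + PO4^3-
Ksp = [Li^+]^3[PO4^3-]
Let s = moles of Li3PO4 that dissolve per litre. [Li^+] = 3s, [PO4^3-] = 0.0600 + s ≈ 0.0600 (Ksp is small, so little additional dissolves).
Ksp ≈ (3s)^3 × 0.0600
s = 8.97 × 10^-4 M
Check: s = 9.0 × 10^-4 ≪ 0.0600, so the approximation is valid.

s ≈ 8.97e-4 M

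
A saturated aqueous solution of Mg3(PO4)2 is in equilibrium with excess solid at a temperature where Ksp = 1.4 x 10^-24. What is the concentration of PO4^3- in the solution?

Mg3(PO4)2(s) ⇌ 3 Mg^2+ + 2 PO4^3-
Ksp = [Mg^2+]^3[PO4^3-]^2
If s mol/L of Mg3(PO4)2 dissolves, [Mg^2+] = 3s and [PO4^3-] = 2s.
Ksp = (3s)^3(2s)^2 = 108s^5
s^5 = 1.4 x 10^-24 / 108, so s = 6.65 x 10^-6 M
[PO4^3-] = 2s = 1.3 × 10^-5 M

1.3e-5 M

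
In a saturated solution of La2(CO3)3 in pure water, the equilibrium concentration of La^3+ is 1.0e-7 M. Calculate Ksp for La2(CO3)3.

Ksp ≈ 3.4 × 10^-35

La2(CO3)3(s) ⇌ 2 La^3+(aq) + 3 CO3^2-(aq)
Stoichiometry gives [CO3^2-] = (3/2)[La^3+] = 1.50 x 10^-7 M.
Ksp = [La^3+]^2[CO3^2-]^3
Ksp = (1.0 x 10^-7)^2 × (1.50 × 10^-7)^3 = 3.4 × 10^-35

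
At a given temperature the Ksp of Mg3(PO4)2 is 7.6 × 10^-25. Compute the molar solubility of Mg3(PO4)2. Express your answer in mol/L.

Mg3(PO4)2(s) ⇌ 3 Mg^2+ + 2 PO4^3-
Ksp = [Mg^2+]^3[PO4^3-]^2
Let s = molar solubility. Then [Mg^2+] = 3s and [PO4^3-] = 2s.
Substituting: Ksp = (3s)^3(2s)^2 = 108s^5
Solving, s = (7.6 × 10^-25/108)^(1/5) = 5.9 x 10^-6 M

5.9 x 10^-6 M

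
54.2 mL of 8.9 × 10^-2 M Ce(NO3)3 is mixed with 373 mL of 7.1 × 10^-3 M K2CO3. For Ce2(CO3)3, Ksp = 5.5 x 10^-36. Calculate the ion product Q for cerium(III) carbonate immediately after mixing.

Total volume = 54.2 + 373 = 427.2 mL.
[Ce^3+] = 8.9 × 10^-2 × (54.2/427.2) = 1.13 × 10^-2 M
[CO3^2-] = 7.1 × 10^-3 × (373/427.2) = 6.20 × 10^-3 M
Ce2(CO3)3(s) ⇌ 2 Ce^3+ + 3 CO3^2-, so Q = [Ce^3+]^2[CO3^2-]^3
Q = (1.13 × 10^-2)^2(6.20 x 10^-3)^3 = 3.0 x 10^-11
Q > Ksp, so Ce2(CO3)3 will precipitate.

Q ≈ 3.0 × 10^-11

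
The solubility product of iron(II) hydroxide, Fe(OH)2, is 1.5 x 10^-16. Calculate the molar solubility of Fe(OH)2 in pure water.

Fe(OH)2(s) ⇌ Fe^2+(aq) + 2 OH^-(aq)
Ksp = [Fe^2+][OH^-]^2
With molar solubility s: [Fe^2+] = s, [OH^-] = 2s.
So Ksp = s × (2s)^2 = 4s^3
Solving, s = (1.5 x 10^-16/4)^(1/3) = 3.3 × 10^-6 M

s ≈ 3.3e-6 M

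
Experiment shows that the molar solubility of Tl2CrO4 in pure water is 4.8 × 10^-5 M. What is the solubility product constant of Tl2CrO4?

4.4e-13

Tl2CrO4(s) <=> 2 Tl^+ + CrO4^2-
For each mole of Tl2CrO4 that dissolves: [Tl^+] = 2s, [CrO4^2-] = s.
Ksp = [Tl^+]^2[CrO4^2-]
Substituting: Ksp = (2s)^2s = 4s^3
With s = 4.8 x 10^-5: Ksp = 4.4 × 10^-13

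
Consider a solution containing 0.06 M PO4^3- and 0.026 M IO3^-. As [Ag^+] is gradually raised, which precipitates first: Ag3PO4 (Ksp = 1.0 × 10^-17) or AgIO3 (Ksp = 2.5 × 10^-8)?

AgIO3

Precipitation of each salt starts when its ion product equals its Ksp.
For Ag3PO4: 1.0 × 10^-17 = 0.06 × [Ag^+]^3  ⇒  [Ag^+] = 5.5 × 10^-6 M.
For AgIO3: 2.5 × 10^-8 = 0.026 × [Ag^+]  ⇒  [Ag^+] = 9.6 x 10^-7 M.
The salt with the lower threshold [Ag^+] precipitates first: AgIO3.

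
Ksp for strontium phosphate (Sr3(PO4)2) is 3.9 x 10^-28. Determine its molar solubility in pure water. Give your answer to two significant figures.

Sr3(PO4)2(s) <=> 3 Sr^2+ + 2 PO4^3-
Ksp = [Sr^2+]^3[PO4^3-]^2
For each mole of Sr3(PO4)2 that dissolves: [Sr^2+] = 3s, [PO4^3-] = 2s.
So Ksp = (3s)^3 × (2s)^2 = 108s^5
Solving, s = (3.9 x 10^-28/108)^(1/5) = 1.3 x 10^-6 M

s = 1.3 × 10^-6 M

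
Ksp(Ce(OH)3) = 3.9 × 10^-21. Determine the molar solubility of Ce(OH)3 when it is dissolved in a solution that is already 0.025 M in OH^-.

Ce(OH)3(s) ⇌ Ce^3+(aq) + 3 OH^-(aq)
Ksp = [Ce^3+][OH^-]^3
If s mol/L dissolves here, [Ce^3+] = s, [OH^-] = 0.025 + 3s ≈ 0.025 (since the OH^- already present dominates).
Ksp ≈ s × (0.025)^3
s = 2.5 × 10^-16 M
Check: 3s = 7.5 × 10^-16 ≪ 0.025, so the approximation is valid.

2.5 x 10^-16 M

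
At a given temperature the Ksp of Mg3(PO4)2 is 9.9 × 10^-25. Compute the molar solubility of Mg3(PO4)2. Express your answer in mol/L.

Mg3(PO4)2(s) <=> 3 Mg^2+(aq) + 2 PO4^3-(aq)
Ksp = [Mg^2+]^3[PO4^3-]^2
For each mole of Mg3(PO4)2 that dissolves: [Mg^2+] = 3s, [PO4^3-] = 2s.
Substituting: Ksp = (3s)^3(2s)^2 = 108s^5
s = (9.9 × 10^-25 / 108)^(1/5) = 6.2 x 10^-6 M

s = 6.2 x 10^-6 M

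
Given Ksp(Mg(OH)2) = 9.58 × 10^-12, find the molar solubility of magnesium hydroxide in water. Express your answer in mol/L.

Mg(OH)2(s) ⇌ Mg^2+(aq) + 2 OH^-(aq)
Ksp = [Mg^2+][OH^-]^2
Let s = molar solubility. Then [Mg^2+] = s and [OH^-] = 2s.
Substituting: Ksp = s(2s)^2 = 4s^3
s^3 = 9.58 × 10^-12 / 4, so s = 1.34 × 10^-4 M

s ≈ 1.34 × 10^-4 M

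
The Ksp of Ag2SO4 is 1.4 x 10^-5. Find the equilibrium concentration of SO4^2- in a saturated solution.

[SO4^2-] ≈ 0.015 M

Ag2SO4(s) ⇌ 2 Ag^+ + SO4^2-
Ksp = [Ag^+]^2[SO4^2-]
If s mol/L of Ag2SO4 dissolves, [Ag^+] = 2s and [SO4^2-] = s.
So Ksp = (2s)^2 × s = 4s^3
s = (1.4 x 10^-5 / 4)^(1/3) = 1.52 x 10^-2 M
[SO4^2-] = s = 1.5 x 10^-2 M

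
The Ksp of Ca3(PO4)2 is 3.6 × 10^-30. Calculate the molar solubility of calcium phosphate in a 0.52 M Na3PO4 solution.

s ≈ 7.9e-11 M

Ca3(PO4)2(s) <=> 3 Ca^2+ + 2 PO4^3-
Ksp = [Ca^2+]^3[PO4^3-]^2
Let s be the molar solubility in this solution. [Ca^2+] = 3s, [PO4^3-] = 0.52 + 2s ≈ 0.52 (since PO4^3- from Na3PO4 dominates).
Ksp ≈ (3s)^3 × (0.52)^2
s = 7.9 x 10^-11 M
Check: 2s = 1.6 × 10^-10 ≪ 0.52, so the approximation is valid.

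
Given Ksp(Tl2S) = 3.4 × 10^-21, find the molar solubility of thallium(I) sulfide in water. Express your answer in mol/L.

s = 9.5e-8 M

Tl2S(s) ⇌ 2 Tl^+(aq) + S^2-(aq)
Ksp = [Tl^+]^2[S^2-]
For each mole of Tl2S that dissolves: [Tl^+] = 2s, [S^2-] = s.
Substituting: Ksp = (2s)^2s = 4s^3
s^3 = 3.4 × 10^-21 / 4, so s = 9.5 x 10^-8 M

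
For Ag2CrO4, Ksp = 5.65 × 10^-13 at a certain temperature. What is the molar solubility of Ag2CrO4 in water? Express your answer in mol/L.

5.21e-5 M

Ag2CrO4(s) <=> 2 Ag^+ + CrO4^2-
Ksp = [Ag^+]^2[CrO4^2-]
If s mol/L of Ag2CrO4 dissolves, [Ag^+] = 2s and [CrO4^2-] = s.
Substituting: Ksp = (2s)^2s = 4s^3
Solving, s = (5.65 × 10^-13/4)^(1/3) = 5.21 x 10^-5 M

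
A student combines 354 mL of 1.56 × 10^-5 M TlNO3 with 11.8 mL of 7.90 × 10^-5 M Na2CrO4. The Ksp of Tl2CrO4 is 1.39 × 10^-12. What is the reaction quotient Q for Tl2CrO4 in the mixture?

Total volume = 354 + 11.8 = 365.8 mL.
[Tl^+] = 1.56 x 10^-5 × (354/365.8) = 1.510 × 10^-5 M
[CrO4^2-] = 7.90 x 10^-5 × (11.8/365.8) = 2.548 × 10^-6 M
Tl2CrO4(s) ⇌ 2 Tl^+ + CrO4^2-, so Q = [Tl^+]^2[CrO4^2-]
Q = (1.510 × 10^-5)^2(2.548 × 10^-6) = 5.81 x 10^-16
Q < Ksp, so no precipitate of Tl2CrO4 forms.

Q ≈ 5.81e-16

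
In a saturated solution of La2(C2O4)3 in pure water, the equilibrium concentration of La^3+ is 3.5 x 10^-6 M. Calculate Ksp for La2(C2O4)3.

1.8e-27

La2(C2O4)3(s) <=> 2 La^3+(aq) + 3 C2O4^2-(aq)
Stoichiometry gives [C2O4^2-] = (3/2)[La^3+] = 5.25 x 10^-6 M.
Ksp = [La^3+]^2[C2O4^2-]^3
Ksp = (3.5 × 10^-6)^2 × (5.25 × 10^-6)^3 = 1.8 × 10^-27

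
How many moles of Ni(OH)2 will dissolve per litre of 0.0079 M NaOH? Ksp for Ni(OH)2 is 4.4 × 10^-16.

Ni(OH)2(s) <=> Ni^2+ + 2 OH^-
Ksp = [Ni^2+][OH^-]^2
Let s be the molar solubility in this solution. [Ni^2+] = s, [OH^-] = 0.0079 + 2s ≈ 0.0079 (Ksp is small, so little additional dissolves).
Ksp ≈ s × (0.0079)^2
s = 7.1 × 10^-12 M
Check: 2s = 1.4 x 10^-11 ≪ 0.0079, so the approximation is valid.

7.1 × 10^-12 M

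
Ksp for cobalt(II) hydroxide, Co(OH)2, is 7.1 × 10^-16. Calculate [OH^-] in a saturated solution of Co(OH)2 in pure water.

Co(OH)2(s) <=> Co^2+(aq) + 2 OH^-(aq)
Ksp = [Co^2+][OH^-]^2
If s mol/L of Co(OH)2 dissolves, [Co^2+] = s and [OH^-] = 2s.
Substituting: Ksp = s(2s)^2 = 4s^3
Solving, s = (7.1 × 10^-16/4)^(1/3) = 5.62 x 10^-6 M
[OH^-] = 2s = 1.1 x 10^-5 M

[OH^-] ≈ 1.1 x 10^-5 M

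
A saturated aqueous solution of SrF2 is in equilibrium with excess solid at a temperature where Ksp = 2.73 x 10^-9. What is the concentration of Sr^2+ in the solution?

8.80 × 10^-4 M

SrF2(s) ⇌ Sr^2+ + 2 F^-
Ksp = [Sr^2+][F^-]^2
For each mole of SrF2 that dissolves: [Sr^2+] = s, [F^-] = 2s.
Substituting: Ksp = s(2s)^2 = 4s^3
Solving, s = (2.73 x 10^-9/4)^(1/3) = 8.804 × 10^-4 M
[Sr^2+] = s = 8.80 × 10^-4 M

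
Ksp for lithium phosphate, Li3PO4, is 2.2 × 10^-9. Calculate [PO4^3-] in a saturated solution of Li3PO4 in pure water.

[PO4^3-] = 3.0 × 10^-3 M

Li3PO4(s) ⇌ 3 Li^+ + PO4^3-
Ksp = [Li^+]^3[PO4^3-]
For each mole of Li3PO4 that dissolves: [Li^+] = 3s, [PO4^3-] = s.
Substituting: Ksp = (3s)^3s = 27s^4
s = (2.2 × 10^-9 / 27)^(1/4) = 3.00 x 10^-3 M
[PO4^3-] = s = 3.0 × 10^-3 M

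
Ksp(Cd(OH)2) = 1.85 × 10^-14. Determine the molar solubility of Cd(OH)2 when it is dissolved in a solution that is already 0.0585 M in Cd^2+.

s ≈ 2.81 × 10^-7 M

Cd(OH)2(s) ⇌ Cd^2+(aq) + 2 OH^-(aq)
Ksp = [Cd^2+][OH^-]^2
If s mol/L dissolves here, [Cd^2+] = 0.0585 + s ≈ 0.0585, [OH^-] = 2s (common-ion effect: Cd^2+ is already 0.0585 M).
Ksp ≈ 0.0585 × (2s)^2
s = 2.81 × 10^-7 M
Check: s = 2.8 x 10^-7 ≪ 0.0585, so the approximation is valid.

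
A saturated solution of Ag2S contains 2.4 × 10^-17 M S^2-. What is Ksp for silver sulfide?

Ag2S(s) ⇌ 2 Ag^+ + S^2-
Stoichiometry gives [Ag^+] = (2/1)[S^2-] = 4.80 × 10^-17 M.
Ksp = [Ag^+]^2[S^2-]
Ksp = (4.80 x 10^-17)^2 × 2.4 × 10^-17 = 5.5 × 10^-50

5.5 × 10^-50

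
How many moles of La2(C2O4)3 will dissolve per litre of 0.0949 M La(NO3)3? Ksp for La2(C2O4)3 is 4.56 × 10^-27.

La2(C2O4)3(s) ⇌ 2 La^3+ + 3 C2O4^2-
Ksp = [La^3+]^2[C2O4^2-]^3
If s mol/L dissolves here, [La^3+] = 0.0949 + 2s ≈ 0.0949, [C2O4^2-] = 3s (common-ion effect: La^3+ is already 0.0949 M).
Ksp ≈ (0.0949)^2 × (3s)^3
s = 2.66 × 10^-9 M
Check: 2s = 5.3 x 10^-9 ≪ 0.0949, so the approximation is valid.

s ≈ 2.66 × 10^-9 M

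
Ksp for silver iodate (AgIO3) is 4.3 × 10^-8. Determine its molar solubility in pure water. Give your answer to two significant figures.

s = 2.1 × 10^-4 M

AgIO3(s) <=> Ag^+(aq) + IO3^-(aq)
Ksp = [Ag^+][IO3^-]
With molar solubility s: [Ag^+] = s, [IO3^-] = s.
Ksp = s × s = s^2
s = √(4.3 × 10^-8) = 2.1 × 10^-4 M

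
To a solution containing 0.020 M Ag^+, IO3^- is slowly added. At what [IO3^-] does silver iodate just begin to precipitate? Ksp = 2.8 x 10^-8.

1.4e-6 M

AgIO3(s) <=> Ag^+(aq) + IO3^-(aq)
Ksp = [Ag^+][IO3^-]
Precipitation begins when Q = Ksp. With [Ag^+] = 0.020 M:
2.8 x 10^-8 = (0.020) × [IO3^-]
[IO3^-] = (2.8 x 10^-8 / 2.0 × 10^-2) = 1.4 × 10^-6 M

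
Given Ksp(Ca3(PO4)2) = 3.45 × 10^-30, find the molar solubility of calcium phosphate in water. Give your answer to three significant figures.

s = 5.02 × 10^-7 M

Ca3(PO4)2(s) ⇌ 3 Ca^2+(aq) + 2 PO4^3-(aq)
Ksp = [Ca^2+]^3[PO4^3-]^2
If s mol/L of Ca3(PO4)2 dissolves, [Ca^2+] = 3s and [PO4^3-] = 2s.
Substituting: Ksp = (3s)^3(2s)^2 = 108s^5
s^5 = 3.45 × 10^-30 / 108, so s = 5.02 x 10^-7 M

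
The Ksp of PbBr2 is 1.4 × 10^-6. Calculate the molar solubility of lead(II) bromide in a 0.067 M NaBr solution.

PbBr2(s) <=> Pb^2+ + 2 Br^-
Ksp = [Pb^2+][Br^-]^2
If s mol/L dissolves here, [Pb^2+] = s, [Br^-] = 0.067 + 2s ≈ 0.067 (common-ion effect: Br^- is already 0.067 M).
Ksp ≈ s × (0.067)^2
s = 3.1 × 10^-4 M
Check: 2s = 6.2 × 10^-4 ≪ 0.067, so the approximation is valid.

3.1 x 10^-4 M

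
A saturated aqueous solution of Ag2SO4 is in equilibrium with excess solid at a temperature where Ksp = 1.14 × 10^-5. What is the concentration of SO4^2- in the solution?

Ag2SO4(s) ⇌ 2 Ag^+(aq) + SO4^2-(aq)
Ksp = [Ag^+]^2[SO4^2-]
For each mole of Ag2SO4 that dissolves: [Ag^+] = 2s, [SO4^2-] = s.
Substituting: Ksp = (2s)^2s = 4s^3
Solving, s = (1.14 × 10^-5/4)^(1/3) = 1.418 × 10^-2 M
[SO4^2-] = s = 1.42 x 10^-2 M

1.42 x 10^-2 M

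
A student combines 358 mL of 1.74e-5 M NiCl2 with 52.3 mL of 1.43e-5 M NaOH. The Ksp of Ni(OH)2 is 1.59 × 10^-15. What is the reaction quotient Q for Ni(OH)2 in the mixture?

Total volume = 358 + 52.3 = 410.3 mL.
[Ni^2+] = 1.74 × 10^-5 × (358/410.3) = 1.518 x 10^-5 M
[OH^-] = 1.43 × 10^-5 × (52.3/410.3) = 1.823 x 10^-6 M
Ni(OH)2(s) <=> Ni^2+(aq) + 2 OH^-(aq), so Q = [Ni^2+][OH^-]^2
Q = (1.518 x 10^-5)(1.823 x 10^-6)^2 = 5.04 x 10^-17
Q < Ksp, so no precipitate of Ni(OH)2 forms.

Q ≈ 5.04 x 10^-17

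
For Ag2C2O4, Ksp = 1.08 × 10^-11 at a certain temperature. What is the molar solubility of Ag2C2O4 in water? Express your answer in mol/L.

Ag2C2O4(s) <=> 2 Ag^+ + C2O4^2-
Ksp = [Ag^+]^2[C2O4^2-]
Let s = molar solubility. Then [Ag^+] = 2s and [C2O4^2-] = s.
Ksp = (2s)^2s = 4s^3
s^3 = 1.08 × 10^-11 / 4, so s = 1.39 × 10^-4 M

s ≈ 1.39 x 10^-4 M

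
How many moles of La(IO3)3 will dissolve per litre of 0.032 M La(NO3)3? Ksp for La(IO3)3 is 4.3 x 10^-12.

La(IO3)3(s) <=> La^3+ + 3 IO3^-
Ksp = [La^3+][IO3^-]^3
Let s = moles of La(IO3)3 that dissolve per litre. [La^3+] = 0.032 + s ≈ 0.032, [IO3^-] = 3s (since La^3+ from La(NO3)3 dominates).
Ksp ≈ 0.032 × (3s)^3
s = 1.7 × 10^-4 M
Check: s = 1.7 x 10^-4 ≪ 0.032, so the approximation is valid.

1.7 x 10^-4 M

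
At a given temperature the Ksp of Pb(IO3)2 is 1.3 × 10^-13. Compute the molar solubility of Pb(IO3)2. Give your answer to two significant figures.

s ≈ 3.2 × 10^-5 M

Pb(IO3)2(s) <=> Pb^2+ + 2 IO3^-
Ksp = [Pb^2+][IO3^-]^2
Let s = molar solubility. Then [Pb^2+] = s and [IO3^-] = 2s.
Substituting: Ksp = s(2s)^2 = 4s^3
s^3 = 1.3 × 10^-13 / 4, so s = 3.2 × 10^-5 M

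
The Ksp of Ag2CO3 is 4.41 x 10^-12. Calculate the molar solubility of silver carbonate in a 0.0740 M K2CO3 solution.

Ag2CO3(s) ⇌ 2 Ag^+(aq) + CO3^2-(aq)
Ksp = [Ag^+]^2[CO3^2-]
Let s = moles of Ag2CO3 that dissolve per litre. [Ag^+] = 2s, [CO3^2-] = 0.0740 + s ≈ 0.0740 (since CO3^2- from K2CO3 dominates).
Ksp ≈ (2s)^2 × 0.0740
s = 3.86 × 10^-6 M
Check: s = 3.9 × 10^-6 ≪ 0.0740, so the approximation is valid.

s = 3.86e-6 M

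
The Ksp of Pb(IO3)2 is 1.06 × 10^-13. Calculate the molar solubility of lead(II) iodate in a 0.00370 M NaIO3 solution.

Pb(IO3)2(s) ⇌ Pb^2+(aq) + 2 IO3^-(aq)
Ksp = [Pb^2+][IO3^-]^2
Let s = moles of Pb(IO3)2 that dissolve per litre. [Pb^2+] = s, [IO3^-] = 0.00370 + 2s ≈ 0.00370 (Ksp is small, so little additional dissolves).
Ksp ≈ s × (0.00370)^2
s = 7.74 x 10^-9 M
Check: 2s = 1.5 × 10^-8 ≪ 0.00370, so the approximation is valid.

7.74 × 10^-9 M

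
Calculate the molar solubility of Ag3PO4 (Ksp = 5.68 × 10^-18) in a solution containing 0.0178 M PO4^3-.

2.28e-6 M

Ag3PO4(s) ⇌ 3 Ag^+ + PO4^3-
Ksp = [Ag^+]^3[PO4^3-]
If s mol/L dissolves here, [Ag^+] = 3s, [PO4^3-] = 0.0178 + s ≈ 0.0178 (Ksp is small, so little additional dissolves).
Ksp ≈ (3s)^3 × 0.0178
s = 2.28 × 10^-6 M
Check: s = 2.3 x 10^-6 ≪ 0.0178, so the approximation is valid.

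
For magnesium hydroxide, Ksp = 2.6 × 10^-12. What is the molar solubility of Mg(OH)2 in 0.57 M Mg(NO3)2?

s = 1.1 × 10^-6 M

Mg(OH)2(s) <=> Mg^2+(aq) + 2 OH^-(aq)
Ksp = [Mg^2+][OH^-]^2
Let s be the molar solubility in this solution. [Mg^2+] = 0.57 + s ≈ 0.57, [OH^-] = 2s (Ksp is small, so little additional dissolves).
Ksp ≈ 0.57 × (2s)^2
s = 1.1 × 10^-6 M
Check: s = 1.1 × 10^-6 ≪ 0.57, so the approximation is valid.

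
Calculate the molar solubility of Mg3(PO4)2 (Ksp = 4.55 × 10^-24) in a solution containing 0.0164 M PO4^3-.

s = 8.56e-8 M

Mg3(PO4)2(s) <=> 3 Mg^2+(aq) + 2 PO4^3-(aq)
Ksp = [Mg^2+]^3[PO4^3-]^2
Let s = moles of Mg3(PO4)2 that dissolve per litre. [Mg^2+] = 3s, [PO4^3-] = 0.0164 + 2s ≈ 0.0164 (common-ion effect: PO4^3- is already 0.0164 M).
Ksp ≈ (3s)^3 × (0.0164)^2
s = 8.56 x 10^-8 M
Check: 2s = 1.7 x 10^-7 ≪ 0.0164, so the approximation is valid.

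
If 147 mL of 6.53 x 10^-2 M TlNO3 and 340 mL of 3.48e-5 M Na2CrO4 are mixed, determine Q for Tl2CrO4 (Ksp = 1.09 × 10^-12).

Total volume = 147 + 340 = 487 mL.
[Tl^+] = 6.53 x 10^-2 × (147/487) = 1.971 x 10^-2 M
[CrO4^2-] = 3.48 x 10^-5 × (340/487) = 2.430 × 10^-5 M
Tl2CrO4(s) <=> 2 Tl^+ + CrO4^2-, so Q = [Tl^+]^2[CrO4^2-]
Q = (1.971 × 10^-2)^2(2.430 × 10^-5) = 9.44 x 10^-9
Q > Ksp, so Tl2CrO4 will precipitate.

9.44 x 10^-9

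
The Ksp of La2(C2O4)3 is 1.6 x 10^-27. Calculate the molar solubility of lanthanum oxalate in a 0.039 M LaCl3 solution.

La2(C2O4)3(s) ⇌ 2 La^3+(aq) + 3 C2O4^2-(aq)
Ksp = [La^3+]^2[C2O4^2-]^3
If s mol/L dissolves here, [La^3+] = 0.039 + 2s ≈ 0.039, [C2O4^2-] = 3s (common-ion effect: La^3+ is already 0.039 M).
Ksp ≈ (0.039)^2 × (3s)^3
s = 3.4 × 10^-9 M
Check: 2s = 6.8 × 10^-9 ≪ 0.039, so the approximation is valid.

s ≈ 3.4e-9 M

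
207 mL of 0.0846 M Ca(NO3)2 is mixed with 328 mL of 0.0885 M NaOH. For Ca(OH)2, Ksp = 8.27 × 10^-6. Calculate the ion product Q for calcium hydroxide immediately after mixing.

Q = 9.64 × 10^-5

Total volume = 207 + 328 = 535 mL.
[Ca^2+] = 8.46 × 10^-2 × (207/535) = 3.273 × 10^-2 M
[OH^-] = 8.85 × 10^-2 × (328/535) = 5.426 × 10^-2 M
Ca(OH)2(s) ⇌ Ca^2+(aq) + 2 OH^-(aq), so Q = [Ca^2+][OH^-]^2
Q = (3.273 × 10^-2)(5.426 x 10^-2)^2 = 9.64 x 10^-5
Q > Ksp, so Ca(OH)2 will precipitate.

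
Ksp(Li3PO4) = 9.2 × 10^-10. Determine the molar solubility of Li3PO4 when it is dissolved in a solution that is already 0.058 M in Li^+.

Li3PO4(s) ⇌ 3 Li^+(aq) + PO4^3-(aq)
Ksp = [Li^+]^3[PO4^3-]
If s mol/L dissolves here, [Li^+] = 0.058 + 3s ≈ 0.058, [PO4^3-] = s (since the Li^+ already present dominates).
Ksp ≈ (0.058)^3 × s
s = 4.7 x 10^-6 M
Check: 3s = 1.4 × 10^-5 ≪ 0.058, so the approximation is valid.

4.7e-6 M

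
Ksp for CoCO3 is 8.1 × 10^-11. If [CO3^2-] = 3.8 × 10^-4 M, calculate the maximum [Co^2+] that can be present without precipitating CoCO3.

CoCO3(s) <=> Co^2+(aq) + CO3^2-(aq)
Ksp = [Co^2+][CO3^2-]
Precipitation begins when Q = Ksp. With [CO3^2-] = 3.8 × 10^-4 M:
8.1 × 10^-11 = (3.8 × 10^-4) × [Co^2+]
[Co^2+] = (8.1 × 10^-11 / 3.8 × 10^-4) = 2.1 x 10^-7 M

[Co^2+] = 2.1 × 10^-7 M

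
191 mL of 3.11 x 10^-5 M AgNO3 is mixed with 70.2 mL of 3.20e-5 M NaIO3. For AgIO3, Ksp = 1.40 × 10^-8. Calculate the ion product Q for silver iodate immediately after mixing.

1.96 × 10^-10

Total volume = 191 + 70.2 = 261.2 mL.
[Ag^+] = 3.11 × 10^-5 × (191/261.2) = 2.274 × 10^-5 M
[IO3^-] = 3.20 × 10^-5 × (70.2/261.2) = 8.600 × 10^-6 M
AgIO3(s) <=> Ag^+ + IO3^-, so Q = [Ag^+][IO3^-]
Q = (2.274 × 10^-5)(8.600 x 10^-6) = 1.96 × 10^-10
Q < Ksp, so no precipitate of AgIO3 forms.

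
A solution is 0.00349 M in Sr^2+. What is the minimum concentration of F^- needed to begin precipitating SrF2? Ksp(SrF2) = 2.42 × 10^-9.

[F^-] ≈ 8.33 × 10^-4 M

SrF2(s) ⇌ Sr^2+(aq) + 2 F^-(aq)
Ksp = [Sr^2+][F^-]^2
Precipitation begins when Q = Ksp. With [Sr^2+] = 0.00349 M:
2.42 × 10^-9 = (0.00349) × [F^-]^2
[F^-] = (2.42 × 10^-9 / 3.49 × 10^-3)^(1/2) = 8.33 × 10^-4 M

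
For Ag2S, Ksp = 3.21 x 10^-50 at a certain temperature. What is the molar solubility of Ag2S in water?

2.00 × 10^-17 M

Ag2S(s) <=> 2 Ag^+ + S^2-
Ksp = [Ag^+]^2[S^2-]
If s mol/L of Ag2S dissolves, [Ag^+] = 2s and [S^2-] = s.
Substituting: Ksp = (2s)^2s = 4s^3
s^3 = 3.21 x 10^-50 / 4, so s = 2.00 × 10^-17 M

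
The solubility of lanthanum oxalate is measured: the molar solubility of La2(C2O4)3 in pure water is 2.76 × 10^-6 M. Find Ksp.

Ksp = 1.73e-26

La2(C2O4)3(s) ⇌ 2 La^3+ + 3 C2O4^2-
For each mole of La2(C2O4)3 that dissolves: [La^3+] = 2s, [C2O4^2-] = 3s.
Ksp = [La^3+]^2[C2O4^2-]^3
Substituting: Ksp = (2s)^2(3s)^3 = 108s^5
With s = 2.76 x 10^-6: Ksp = 1.73 × 10^-26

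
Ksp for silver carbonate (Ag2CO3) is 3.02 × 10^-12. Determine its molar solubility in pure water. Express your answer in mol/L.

9.11e-5 M

Ag2CO3(s) ⇌ 2 Ag^+ + CO3^2-
Ksp = [Ag^+]^2[CO3^2-]
For each mole of Ag2CO3 that dissolves: [Ag^+] = 2s, [CO3^2-] = s.
So Ksp = (2s)^2 × s = 4s^3
s^3 = 3.02 × 10^-12 / 4, so s = 9.11 × 10^-5 M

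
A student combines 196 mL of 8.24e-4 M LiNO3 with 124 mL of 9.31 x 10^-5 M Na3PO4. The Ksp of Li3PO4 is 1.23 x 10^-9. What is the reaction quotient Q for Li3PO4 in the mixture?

Q = 4.64e-15

Total volume = 196 + 124 = 320 mL.
[Li^+] = 8.24 x 10^-4 × (196/320) = 5.047 × 10^-4 M
[PO4^3-] = 9.31 x 10^-5 × (124/320) = 3.608 × 10^-5 M
Li3PO4(s) ⇌ 3 Li^+(aq) + PO4^3-(aq), so Q = [Li^+]^3[PO4^3-]
Q = (5.047 × 10^-4)^3(3.608 × 10^-5) = 4.64 × 10^-15
Q < Ksp, so no precipitate of Li3PO4 forms.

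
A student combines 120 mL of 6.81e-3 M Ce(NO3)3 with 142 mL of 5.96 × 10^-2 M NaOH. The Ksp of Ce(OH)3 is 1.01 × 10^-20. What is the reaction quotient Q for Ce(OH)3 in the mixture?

Q = 1.05 × 10^-7

Total volume = 120 + 142 = 262 mL.
[Ce^3+] = 6.81 × 10^-3 × (120/262) = 3.119 × 10^-3 M
[OH^-] = 5.96 × 10^-2 × (142/262) = 3.230 x 10^-2 M
Ce(OH)3(s) <=> Ce^3+ + 3 OH^-, so Q = [Ce^3+][OH^-]^3
Q = (3.119 × 10^-3)(3.230 × 10^-2)^3 = 1.05 × 10^-7
Q > Ksp, so Ce(OH)3 will precipitate.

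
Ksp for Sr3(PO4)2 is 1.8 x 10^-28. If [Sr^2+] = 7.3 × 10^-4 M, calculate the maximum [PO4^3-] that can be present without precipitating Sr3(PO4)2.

[PO4^3-] = 6.8 × 10^-10 M

Sr3(PO4)2(s) ⇌ 3 Sr^2+ + 2 PO4^3-
Ksp = [Sr^2+]^3[PO4^3-]^2
Precipitation begins when Q = Ksp. With [Sr^2+] = 7.3 × 10^-4 M:
1.8 x 10^-28 = (7.3 × 10^-4)^3 × [PO4^3-]^2
[PO4^3-] = (1.8 x 10^-28 / 3.89 × 10^-10)^(1/2) = 6.8 × 10^-10 M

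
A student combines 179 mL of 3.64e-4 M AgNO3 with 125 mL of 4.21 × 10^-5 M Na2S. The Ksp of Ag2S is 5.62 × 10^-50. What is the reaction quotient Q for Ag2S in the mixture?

Q = 7.95 × 10^-13

Total volume = 179 + 125 = 304 mL.
[Ag^+] = 3.64 x 10^-4 × (179/304) = 2.143 × 10^-4 M
[S^2-] = 4.21 × 10^-5 × (125/304) = 1.731 × 10^-5 M
Ag2S(s) <=> 2 Ag^+ + S^2-, so Q = [Ag^+]^2[S^2-]
Q = (2.143 x 10^-4)^2(1.731 x 10^-5) = 7.95 x 10^-13
Q > Ksp, so Ag2S will precipitate.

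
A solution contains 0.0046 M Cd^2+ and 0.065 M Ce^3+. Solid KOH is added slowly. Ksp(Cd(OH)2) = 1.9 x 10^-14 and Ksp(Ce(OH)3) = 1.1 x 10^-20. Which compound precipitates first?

Each salt begins to precipitate when Q = Ksp, i.e. when [OH^-] reaches its threshold.
For Cd(OH)2: 1.9 x 10^-14 = 0.0046 × [OH^-]^2  ⇒  [OH^-] = 2.0 x 10^-6 M.
For Ce(OH)3: 1.1 x 10^-20 = 0.065 × [OH^-]^3  ⇒  [OH^-] = 5.5 × 10^-7 M.
The salt with the lower threshold [OH^-] precipitates first: Ce(OH)3.

Ce(OH)3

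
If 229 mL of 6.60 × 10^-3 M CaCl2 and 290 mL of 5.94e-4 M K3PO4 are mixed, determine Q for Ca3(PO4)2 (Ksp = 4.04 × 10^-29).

Total volume = 229 + 290 = 519 mL.
[Ca^2+] = 6.60 x 10^-3 × (229/519) = 2.912 x 10^-3 M
[PO4^3-] = 5.94 × 10^-4 × (290/519) = 3.319 × 10^-4 M
Ca3(PO4)2(s) ⇌ 3 Ca^2+ + 2 PO4^3-, so Q = [Ca^2+]^3[PO4^3-]^2
Q = (2.912 × 10^-3)^3(3.319 × 10^-4)^2 = 2.72 x 10^-15
Q > Ksp, so Ca3(PO4)2 will precipitate.

2.72e-15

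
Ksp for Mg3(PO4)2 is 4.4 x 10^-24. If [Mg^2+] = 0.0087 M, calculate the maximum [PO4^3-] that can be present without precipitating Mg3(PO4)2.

[PO4^3-] ≈ 2.6 × 10^-9 M

Mg3(PO4)2(s) ⇌ 3 Mg^2+(aq) + 2 PO4^3-(aq)
Ksp = [Mg^2+]^3[PO4^3-]^2
Precipitation begins when Q = Ksp. With [Mg^2+] = 0.0087 M:
4.4 x 10^-24 = (0.0087)^3 × [PO4^3-]^2
[PO4^3-] = (4.4 x 10^-24 / 6.59 x 10^-7)^(1/2) = 2.6 × 10^-9 M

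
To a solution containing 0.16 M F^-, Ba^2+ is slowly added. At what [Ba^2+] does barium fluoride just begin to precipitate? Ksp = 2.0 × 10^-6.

BaF2(s) ⇌ Ba^2+ + 2 F^-
Ksp = [Ba^2+][F^-]^2
Precipitation begins when Q = Ksp. With [F^-] = 0.16 M:
2.0 × 10^-6 = (0.16)^2 × [Ba^2+]
[Ba^2+] = (2.0 × 10^-6 / 2.56 × 10^-2) = 7.8 × 10^-5 M

7.8e-5 M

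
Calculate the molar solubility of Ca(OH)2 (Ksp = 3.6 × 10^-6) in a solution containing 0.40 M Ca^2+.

1.5 × 10^-3 M

Ca(OH)2(s) <=> Ca^2+(aq) + 2 OH^-(aq)
Ksp = [Ca^2+][OH^-]^2
Let s be the molar solubility in this solution. [Ca^2+] = 0.40 + s ≈ 0.40, [OH^-] = 2s (since the Ca^2+ already present dominates).
Ksp ≈ 0.40 × (2s)^2
s = 1.5 x 10^-3 M
Check: s = 1.5 x 10^-3 ≪ 0.40, so the approximation is valid.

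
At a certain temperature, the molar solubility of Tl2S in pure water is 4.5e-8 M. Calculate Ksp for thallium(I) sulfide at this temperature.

Ksp ≈ 3.6 × 10^-22

Tl2S(s) <=> 2 Tl^+(aq) + S^2-(aq)
Let s = molar solubility. Then [Tl^+] = 2s and [S^2-] = s.
Ksp = [Tl^+]^2[S^2-]
So Ksp = (2s)^2 × s = 4s^3
Ksp = 4 × (4.5 x 10^-8)^3 = 3.6 x 10^-22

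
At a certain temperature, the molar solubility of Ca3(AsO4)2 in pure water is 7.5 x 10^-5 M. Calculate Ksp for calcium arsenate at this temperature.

Ca3(AsO4)2(s) <=> 3 Ca^2+ + 2 AsO4^3-
If s mol/L of Ca3(AsO4)2 dissolves, [Ca^2+] = 3s and [AsO4^3-] = 2s.
Ksp = [Ca^2+]^3[AsO4^3-]^2
Ksp = (3s)^3(2s)^2 = 108s^5
Ksp = 108 × (7.5 x 10^-5)^5 = 2.6 x 10^-19

Ksp = 2.6e-19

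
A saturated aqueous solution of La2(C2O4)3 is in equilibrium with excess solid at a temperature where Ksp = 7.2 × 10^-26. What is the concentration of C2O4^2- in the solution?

La2(C2O4)3(s) ⇌ 2 La^3+(aq) + 3 C2O4^2-(aq)
Ksp = [La^3+]^2[C2O4^2-]^3
For each mole of La2(C2O4)3 that dissolves: [La^3+] = 2s, [C2O4^2-] = 3s.
Substituting: Ksp = (2s)^2(3s)^3 = 108s^5
Solving, s = (7.2 × 10^-26/108)^(1/5) = 3.67 × 10^-6 M
[C2O4^2-] = 3s = 1.1 × 10^-5 M

[C2O4^2-] = 1.1 × 10^-5 M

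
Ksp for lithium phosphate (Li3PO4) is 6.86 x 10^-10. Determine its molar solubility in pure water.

s ≈ 2.25 × 10^-3 M

Li3PO4(s) ⇌ 3 Li^+ + PO4^3-
Ksp = [Li^+]^3[PO4^3-]
With molar solubility s: [Li^+] = 3s, [PO4^3-] = s.
So Ksp = (3s)^3 × s = 27s^4
s^4 = 6.86 x 10^-10 / 27, so s = 2.25 × 10^-3 M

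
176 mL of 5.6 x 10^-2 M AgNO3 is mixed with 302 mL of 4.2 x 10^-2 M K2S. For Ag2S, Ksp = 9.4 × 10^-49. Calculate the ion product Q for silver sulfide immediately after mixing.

Total volume = 176 + 302 = 478 mL.
[Ag^+] = 5.6 × 10^-2 × (176/478) = 2.06 × 10^-2 M
[S^2-] = 4.2 x 10^-2 × (302/478) = 2.65 x 10^-2 M
Ag2S(s) ⇌ 2 Ag^+ + S^2-, so Q = [Ag^+]^2[S^2-]
Q = (2.06 x 10^-2)^2(2.65 x 10^-2) = 1.1 × 10^-5
Q > Ksp, so Ag2S will precipitate.

Q ≈ 1.1e-5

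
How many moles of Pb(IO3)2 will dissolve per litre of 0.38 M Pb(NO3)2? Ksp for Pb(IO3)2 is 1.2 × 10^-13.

s = 2.8 x 10^-7 M

Pb(IO3)2(s) ⇌ Pb^2+ + 2 IO3^-
Ksp = [Pb^2+][IO3^-]^2
Let s be the molar solubility in this solution. [Pb^2+] = 0.38 + s ≈ 0.38, [IO3^-] = 2s (Ksp is small, so little additional dissolves).
Ksp ≈ 0.38 × (2s)^2
s = 2.8 x 10^-7 M
Check: s = 2.8 x 10^-7 ≪ 0.38, so the approximation is valid.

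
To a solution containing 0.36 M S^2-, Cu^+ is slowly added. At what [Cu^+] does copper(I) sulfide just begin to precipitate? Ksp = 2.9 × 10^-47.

[Cu^+] ≈ 9.0 x 10^-24 M

Cu2S(s) ⇌ 2 Cu^+(aq) + S^2-(aq)
Ksp = [Cu^+]^2[S^2-]
Precipitation begins when Q = Ksp. With [S^2-] = 0.36 M:
2.9 × 10^-47 = (0.36) × [Cu^+]^2
[Cu^+] = (2.9 × 10^-47 / 3.6 × 10^-1)^(1/2) = 9.0 × 10^-24 M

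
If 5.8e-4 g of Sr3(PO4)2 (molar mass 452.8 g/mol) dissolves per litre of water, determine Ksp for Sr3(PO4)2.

Ksp = 3.7 × 10^-28

Molar solubility s = (5.8 × 10^-4 g/L) / (452.8 g/mol) = 1.28 × 10^-6 M.
Sr3(PO4)2(s) ⇌ 3 Sr^2+ + 2 PO4^3-
If s mol/L of Sr3(PO4)2 dissolves, [Sr^2+] = 3s and [PO4^3-] = 2s.
Ksp = [Sr^2+]^3[PO4^3-]^2
Ksp = (3s)^3(2s)^2 = 108s^5
With s = 1.28 × 10^-6: Ksp = 3.7 × 10^-28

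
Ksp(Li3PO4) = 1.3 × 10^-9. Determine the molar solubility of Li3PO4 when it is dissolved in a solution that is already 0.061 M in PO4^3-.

s = 9.2 × 10^-4 M

Li3PO4(s) ⇌ 3 Li^+ + PO4^3-
Ksp = [Li^+]^3[PO4^3-]
Let s = moles of Li3PO4 that dissolve per litre. [Li^+] = 3s, [PO4^3-] = 0.061 + s ≈ 0.061 (Ksp is small, so little additional dissolves).
Ksp ≈ (3s)^3 × 0.061
s = 9.2 x 10^-4 M
Check: s = 9.2 × 10^-4 ≪ 0.061, so the approximation is valid.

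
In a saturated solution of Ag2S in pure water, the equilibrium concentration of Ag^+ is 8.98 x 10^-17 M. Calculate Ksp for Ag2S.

3.62 x 10^-49

Ag2S(s) <=> 2 Ag^+ + S^2-
Stoichiometry gives [S^2-] = (1/2)[Ag^+] = 4.490 × 10^-17 M.
Ksp = [Ag^+]^2[S^2-]
Ksp = (8.98 × 10^-17)^2 × 4.490 × 10^-17 = 3.62 × 10^-49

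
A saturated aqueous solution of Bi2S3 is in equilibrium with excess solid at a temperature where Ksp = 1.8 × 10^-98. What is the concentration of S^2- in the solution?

[S^2-] = 3.3e-20 M

Bi2S3(s) <=> 2 Bi^3+ + 3 S^2-
Ksp = [Bi^3+]^2[S^2-]^3
If s mol/L of Bi2S3 dissolves, [Bi^3+] = 2s and [S^2-] = 3s.
Ksp = (2s)^2(3s)^3 = 108s^5
Solving, s = (1.8 × 10^-98/108)^(1/5) = 1.11 × 10^-20 M
[S^2-] = 3s = 3.3 x 10^-20 M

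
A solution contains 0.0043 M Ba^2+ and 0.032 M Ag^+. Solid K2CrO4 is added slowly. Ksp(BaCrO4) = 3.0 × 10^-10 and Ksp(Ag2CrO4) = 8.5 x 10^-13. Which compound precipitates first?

Ag2CrO4

Precipitation of each salt starts when its ion product equals its Ksp.
For BaCrO4: 3.0 × 10^-10 = 0.0043 × [CrO4^2-]  ⇒  [CrO4^2-] = 7.0 x 10^-8 M.
For Ag2CrO4: 8.5 x 10^-13 = (0.032)^2 × [CrO4^2-]  ⇒  [CrO4^2-] = 8.3 × 10^-10 M.
The salt with the lower threshold [CrO4^2-] precipitates first: Ag2CrO4.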